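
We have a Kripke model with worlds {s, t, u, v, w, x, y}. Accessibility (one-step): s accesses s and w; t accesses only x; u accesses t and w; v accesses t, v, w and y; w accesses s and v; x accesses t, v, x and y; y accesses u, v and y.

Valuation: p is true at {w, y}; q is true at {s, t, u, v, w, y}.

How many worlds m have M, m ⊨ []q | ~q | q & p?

s: []q is T, ~q | q & p is F. ✓
t: []q is F, ~q | q & p is F. ✗
u: []q is T, ~q | q & p is F. ✓
v: []q is T, ~q | q & p is F. ✓
w: []q is T, ~q | q & p is T. ✓
x: []q is F, ~q | q & p is T. ✓
y: []q is T, ~q | q & p is T. ✓
Satisfying worlds: {s, u, v, w, x, y}.

6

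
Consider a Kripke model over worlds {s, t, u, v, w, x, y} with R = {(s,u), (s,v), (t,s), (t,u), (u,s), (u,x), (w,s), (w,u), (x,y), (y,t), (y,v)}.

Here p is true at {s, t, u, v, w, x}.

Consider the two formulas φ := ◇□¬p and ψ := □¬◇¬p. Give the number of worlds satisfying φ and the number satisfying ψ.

For ◇□¬p:
s: successors {u, v}; □¬p there: u:F, v:T. ✓
t: successors {s, u}; □¬p there: s:F, u:F. ✗
u: successors {s, x}; □¬p there: s:F, x:T. ✓
v: no successors, so ◇□¬p fails. ✗
w: successors {s, u}; □¬p there: s:F, u:F. ✗
x: successors {y}; □¬p there: y:F. ✗
y: successors {t, v}; □¬p there: t:F, v:T. ✓
— 3 worlds.
For □¬◇¬p:
s: successors {u, v}; ¬◇¬p there: u:T, v:T. ✓
t: successors {s, u}; ¬◇¬p there: s:T, u:T. ✓
u: successors {s, x}; ¬◇¬p there: s:T, x:F. ✗
v: no successors, so □¬◇¬p holds vacuously. ✓
w: successors {s, u}; ¬◇¬p there: s:T, u:T. ✓
x: successors {y}; ¬◇¬p there: y:T. ✓
y: successors {t, v}; ¬◇¬p there: t:T, v:T. ✓
— 6 worlds.

3 and 6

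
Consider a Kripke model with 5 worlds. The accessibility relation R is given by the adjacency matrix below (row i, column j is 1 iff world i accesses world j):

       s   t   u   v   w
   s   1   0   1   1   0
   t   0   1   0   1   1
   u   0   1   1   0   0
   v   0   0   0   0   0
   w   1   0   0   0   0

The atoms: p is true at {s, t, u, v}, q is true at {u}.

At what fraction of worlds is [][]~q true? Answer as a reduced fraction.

s: successors {s, u, v}; []~q there: s:F, u:F, v:T. ✗
t: successors {t, v, w}; []~q there: t:T, v:T, w:T. ✓
u: successors {t, u}; []~q there: t:T, u:F. ✗
v: no successors, so [][]~q holds vacuously. ✓
w: successors {s}; []~q there: s:F. ✗
That's 2 of 5 worlds, so 2/5.

2/5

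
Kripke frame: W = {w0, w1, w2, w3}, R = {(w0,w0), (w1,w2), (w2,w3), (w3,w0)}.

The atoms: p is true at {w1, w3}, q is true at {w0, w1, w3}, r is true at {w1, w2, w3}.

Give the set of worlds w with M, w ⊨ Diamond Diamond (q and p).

w0: successors {w0}; Diamond (q and p) there: w0:F. ✗
w1: successors {w2}; Diamond (q and p) there: w2:T. ✓
w2: successors {w3}; Diamond (q and p) there: w3:F. ✗
w3: successors {w0}; Diamond (q and p) there: w0:F. ✗

{w1}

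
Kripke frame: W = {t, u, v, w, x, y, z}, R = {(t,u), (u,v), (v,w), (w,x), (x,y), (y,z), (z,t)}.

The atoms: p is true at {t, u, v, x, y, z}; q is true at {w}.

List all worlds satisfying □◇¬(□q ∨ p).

{u}

t: successors {u}; ◇¬(□q ∨ p) there: u:F. ✗
u: successors {v}; ◇¬(□q ∨ p) there: v:T. ✓
v: successors {w}; ◇¬(□q ∨ p) there: w:F. ✗
w: successors {x}; ◇¬(□q ∨ p) there: x:F. ✗
x: successors {y}; ◇¬(□q ∨ p) there: y:F. ✗
y: successors {z}; ◇¬(□q ∨ p) there: z:F. ✗
z: successors {t}; ◇¬(□q ∨ p) there: t:F. ✗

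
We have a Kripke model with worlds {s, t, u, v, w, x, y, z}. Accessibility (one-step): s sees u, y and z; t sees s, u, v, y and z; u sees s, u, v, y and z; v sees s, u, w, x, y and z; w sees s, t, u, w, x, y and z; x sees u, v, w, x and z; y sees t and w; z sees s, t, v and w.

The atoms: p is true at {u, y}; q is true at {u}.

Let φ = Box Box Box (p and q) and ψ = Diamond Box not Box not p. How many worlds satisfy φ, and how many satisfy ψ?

For Box Box Box (p and q):
s: successors {u, y, z}; Box Box (p and q) there: u:F, y:F, z:F. ✗
t: successors {s, u, v, y, z}; Box Box (p and q) there: s:F, u:F, v:F, y:F, z:F. ✗
u: successors {s, u, v, y, z}; Box Box (p and q) there: s:F, u:F, v:F, y:F, z:F. ✗
v: successors {s, u, w, x, y, z}; Box Box (p and q) there: s:F, u:F, w:F, x:F, y:F, z:F. ✗
w: successors {s, t, u, w, x, y, z}; Box Box (p and q) there: s:F, t:F, u:F, w:F, x:F, y:F, z:F. ✗
x: successors {u, v, w, x, z}; Box Box (p and q) there: u:F, v:F, w:F, x:F, z:F. ✗
y: successors {t, w}; Box Box (p and q) there: t:F, w:F. ✗
z: successors {s, t, v, w}; Box Box (p and q) there: s:F, t:F, v:F, w:F. ✗
— 0 worlds.
For Diamond Box not Box not p:
s: successors {u, y, z}; Box not Box not p there: u:F, y:T, z:T. ✓
t: successors {s, u, v, y, z}; Box not Box not p there: s:F, u:F, v:F, y:T, z:T. ✓
u: successors {s, u, v, y, z}; Box not Box not p there: s:F, u:F, v:F, y:T, z:T. ✓
v: successors {s, u, w, x, y, z}; Box not Box not p there: s:F, u:F, w:F, x:F, y:T, z:T. ✓
w: successors {s, t, u, w, x, y, z}; Box not Box not p there: s:F, t:F, u:F, w:F, x:F, y:T, z:T. ✓
x: successors {u, v, w, x, z}; Box not Box not p there: u:F, v:F, w:F, x:F, z:T. ✓
y: successors {t, w}; Box not Box not p there: t:F, w:F. ✗
z: successors {s, t, v, w}; Box not Box not p there: s:F, t:F, v:F, w:F. ✗
— 6 worlds.

0 and 6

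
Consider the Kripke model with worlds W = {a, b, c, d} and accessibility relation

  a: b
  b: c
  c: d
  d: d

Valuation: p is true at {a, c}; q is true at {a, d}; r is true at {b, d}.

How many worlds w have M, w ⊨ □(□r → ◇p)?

a: successors {b}; □r → ◇p there: b:T. ✓
b: successors {c}; □r → ◇p there: c:F. ✗
c: successors {d}; □r → ◇p there: d:F. ✗
d: successors {d}; □r → ◇p there: d:F. ✗
Satisfying worlds: {a}.

1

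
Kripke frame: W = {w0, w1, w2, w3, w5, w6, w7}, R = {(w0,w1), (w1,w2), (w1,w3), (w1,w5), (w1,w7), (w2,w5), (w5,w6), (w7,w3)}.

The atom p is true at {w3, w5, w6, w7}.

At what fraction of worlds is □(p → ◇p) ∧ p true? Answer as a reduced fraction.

w0: □(p → ◇p) is T, p is F. ✗
w1: □(p → ◇p) is F, p is F. ✗
w2: □(p → ◇p) is T, p is F. ✗
w3: □(p → ◇p) is T, p is T. ✓
w5: □(p → ◇p) is F, p is T. ✗
w6: □(p → ◇p) is T, p is T. ✓
w7: □(p → ◇p) is F, p is T. ✗
That's 2 of 7 worlds, so 2/7.

2/7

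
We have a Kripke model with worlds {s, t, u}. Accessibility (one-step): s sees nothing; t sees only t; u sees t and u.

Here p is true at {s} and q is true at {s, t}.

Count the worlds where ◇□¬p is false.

1

s: no successors, so ◇□¬p fails. ✗
t: successors {t}; □¬p there: t:T. ✓
u: successors {t, u}; □¬p there: t:T, u:T. ✓
Satisfying worlds: {t, u}.
So ◇□¬p fails at the other 1 world.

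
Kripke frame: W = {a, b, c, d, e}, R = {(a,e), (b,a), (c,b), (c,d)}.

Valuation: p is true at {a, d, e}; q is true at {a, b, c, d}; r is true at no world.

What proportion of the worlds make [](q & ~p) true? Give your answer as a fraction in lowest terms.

2/5

a: successors {e}; q & ~p there: e:F. ✗
b: successors {a}; q & ~p there: a:F. ✗
c: successors {b, d}; q & ~p there: b:T, d:F. ✗
d: no successors, so [](q & ~p) holds vacuously. ✓
e: no successors, so [](q & ~p) holds vacuously. ✓
That's 2 of 5 worlds, so 2/5.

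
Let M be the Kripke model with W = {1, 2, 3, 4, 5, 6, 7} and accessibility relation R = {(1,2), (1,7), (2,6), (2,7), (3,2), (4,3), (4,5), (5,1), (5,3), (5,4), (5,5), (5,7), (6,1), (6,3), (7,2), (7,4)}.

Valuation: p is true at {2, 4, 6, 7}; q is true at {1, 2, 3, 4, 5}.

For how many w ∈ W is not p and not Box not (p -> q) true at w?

1: not p is T, not Box not (p -> q) is T. ✓
2: not p is F, not Box not (p -> q) is F. ✗
3: not p is T, not Box not (p -> q) is T. ✓
4: not p is F, not Box not (p -> q) is T. ✗
5: not p is T, not Box not (p -> q) is T. ✓
6: not p is F, not Box not (p -> q) is T. ✗
7: not p is F, not Box not (p -> q) is T. ✗
Satisfying worlds: {1, 3, 5}.

3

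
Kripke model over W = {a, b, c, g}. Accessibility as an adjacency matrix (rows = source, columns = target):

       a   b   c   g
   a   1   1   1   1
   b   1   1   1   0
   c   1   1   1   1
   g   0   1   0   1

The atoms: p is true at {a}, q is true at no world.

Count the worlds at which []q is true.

0

a: successors {a, b, c, g}; q there: a:F, b:F, c:F, g:F. ✗
b: successors {a, b, c}; q there: a:F, b:F, c:F. ✗
c: successors {a, b, c, g}; q there: a:F, b:F, c:F, g:F. ✗
g: successors {b, g}; q there: b:F, g:F. ✗
Satisfying worlds: ∅.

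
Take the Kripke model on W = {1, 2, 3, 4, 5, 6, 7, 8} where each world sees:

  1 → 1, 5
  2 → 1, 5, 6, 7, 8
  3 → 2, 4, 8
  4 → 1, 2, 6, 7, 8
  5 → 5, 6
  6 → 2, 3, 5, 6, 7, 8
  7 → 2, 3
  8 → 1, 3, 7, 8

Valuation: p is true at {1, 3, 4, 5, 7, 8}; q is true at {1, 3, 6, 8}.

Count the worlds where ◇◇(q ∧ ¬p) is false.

1

1: successors {1, 5}; ◇(q ∧ ¬p) there: 1:F, 5:T. ✓
2: successors {1, 5, 6, 7, 8}; ◇(q ∧ ¬p) there: 1:F, 5:T, 6:T, 7:F, 8:F. ✓
3: successors {2, 4, 8}; ◇(q ∧ ¬p) there: 2:T, 4:T, 8:F. ✓
4: successors {1, 2, 6, 7, 8}; ◇(q ∧ ¬p) there: 1:F, 2:T, 6:T, 7:F, 8:F. ✓
5: successors {5, 6}; ◇(q ∧ ¬p) there: 5:T, 6:T. ✓
6: successors {2, 3, 5, 6, 7, 8}; ◇(q ∧ ¬p) there: 2:T, 3:F, 5:T, 6:T, 7:F, 8:F. ✓
7: successors {2, 3}; ◇(q ∧ ¬p) there: 2:T, 3:F. ✓
8: successors {1, 3, 7, 8}; ◇(q ∧ ¬p) there: 1:F, 3:F, 7:F, 8:F. ✗
Satisfying worlds: {1, 2, 3, 4, 5, 6, 7}.
So ◇◇(q ∧ ¬p) fails at the other 1 world.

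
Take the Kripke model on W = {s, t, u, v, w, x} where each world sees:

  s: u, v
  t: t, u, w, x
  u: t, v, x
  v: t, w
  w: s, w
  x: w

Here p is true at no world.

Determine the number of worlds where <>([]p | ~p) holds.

6

s: successors {u, v}; []p | ~p there: u:T, v:T. ✓
t: successors {t, u, w, x}; []p | ~p there: t:T, u:T, w:T, x:T. ✓
u: successors {t, v, x}; []p | ~p there: t:T, v:T, x:T. ✓
v: successors {t, w}; []p | ~p there: t:T, w:T. ✓
w: successors {s, w}; []p | ~p there: s:T, w:T. ✓
x: successors {w}; []p | ~p there: w:T. ✓
Satisfying worlds: {s, t, u, v, w, x}.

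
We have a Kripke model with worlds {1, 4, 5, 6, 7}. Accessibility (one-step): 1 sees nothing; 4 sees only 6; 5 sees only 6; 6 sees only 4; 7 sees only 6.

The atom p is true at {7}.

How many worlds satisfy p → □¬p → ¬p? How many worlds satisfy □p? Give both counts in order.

For p → □¬p → ¬p:
1: p is F, □¬p → ¬p is T. ✓
4: p is F, □¬p → ¬p is T. ✓
5: p is F, □¬p → ¬p is T. ✓
6: p is F, □¬p → ¬p is T. ✓
7: p is T, □¬p → ¬p is F. ✗
— 4 worlds.
For □p:
1: no successors, so □p holds vacuously. ✓
4: successors {6}; p there: 6:F. ✗
5: successors {6}; p there: 6:F. ✗
6: successors {4}; p there: 4:F. ✗
7: successors {6}; p there: 6:F. ✗
— 1 world.

4 and 1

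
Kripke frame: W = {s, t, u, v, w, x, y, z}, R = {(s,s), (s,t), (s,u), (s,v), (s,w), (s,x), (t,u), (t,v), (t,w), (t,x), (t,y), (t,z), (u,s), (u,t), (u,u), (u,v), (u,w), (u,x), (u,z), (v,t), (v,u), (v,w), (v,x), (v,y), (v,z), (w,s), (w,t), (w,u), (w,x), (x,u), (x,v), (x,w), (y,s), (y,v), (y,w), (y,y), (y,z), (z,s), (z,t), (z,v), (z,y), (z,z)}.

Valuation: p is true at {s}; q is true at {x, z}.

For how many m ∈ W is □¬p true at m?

s: successors {s, t, u, v, w, x}; ¬p there: s:F, t:T, u:T, v:T, w:T, x:T. ✗
t: successors {u, v, w, x, y, z}; ¬p there: u:T, v:T, w:T, x:T, y:T, z:T. ✓
u: successors {s, t, u, v, w, x, z}; ¬p there: s:F, t:T, u:T, v:T, w:T, x:T, z:T. ✗
v: successors {t, u, w, x, y, z}; ¬p there: t:T, u:T, w:T, x:T, y:T, z:T. ✓
w: successors {s, t, u, x}; ¬p there: s:F, t:T, u:T, x:T. ✗
x: successors {u, v, w}; ¬p there: u:T, v:T, w:T. ✓
y: successors {s, v, w, y, z}; ¬p there: s:F, v:T, w:T, y:T, z:T. ✗
z: successors {s, t, v, y, z}; ¬p there: s:F, t:T, v:T, y:T, z:T. ✗
Satisfying worlds: {t, v, x}.

3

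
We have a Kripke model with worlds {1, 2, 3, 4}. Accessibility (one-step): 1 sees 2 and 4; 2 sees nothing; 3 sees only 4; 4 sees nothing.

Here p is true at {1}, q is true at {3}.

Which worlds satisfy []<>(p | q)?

1: successors {2, 4}; <>(p | q) there: 2:F, 4:F. ✗
2: no successors, so []<>(p | q) holds vacuously. ✓
3: successors {4}; <>(p | q) there: 4:F. ✗
4: no successors, so []<>(p | q) holds vacuously. ✓

{2, 4}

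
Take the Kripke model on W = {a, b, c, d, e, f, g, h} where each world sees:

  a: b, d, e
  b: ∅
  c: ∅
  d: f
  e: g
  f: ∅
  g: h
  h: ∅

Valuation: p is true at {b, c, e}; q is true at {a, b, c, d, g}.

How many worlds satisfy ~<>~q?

5

a: <>~q is T. ✗
b: <>~q is F. ✓
c: <>~q is F. ✓
d: <>~q is T. ✗
e: <>~q is F. ✓
f: <>~q is F. ✓
g: <>~q is T. ✗
h: <>~q is F. ✓
Satisfying worlds: {b, c, e, f, h}.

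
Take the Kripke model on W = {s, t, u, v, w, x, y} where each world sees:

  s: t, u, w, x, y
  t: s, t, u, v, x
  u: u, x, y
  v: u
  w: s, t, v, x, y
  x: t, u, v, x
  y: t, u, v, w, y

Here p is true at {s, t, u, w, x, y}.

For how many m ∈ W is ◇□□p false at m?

s: successors {t, u, w, x, y}; □□p there: t:F, u:F, w:F, x:F, y:F. ✗
t: successors {s, t, u, v, x}; □□p there: s:F, t:F, u:F, v:T, x:F. ✓
u: successors {u, x, y}; □□p there: u:F, x:F, y:F. ✗
v: successors {u}; □□p there: u:F. ✗
w: successors {s, t, v, x, y}; □□p there: s:F, t:F, v:T, x:F, y:F. ✓
x: successors {t, u, v, x}; □□p there: t:F, u:F, v:T, x:F. ✓
y: successors {t, u, v, w, y}; □□p there: t:F, u:F, v:T, w:F, y:F. ✓
Satisfying worlds: {t, w, x, y}.
So ◇□□p fails at the other 3 worlds.

3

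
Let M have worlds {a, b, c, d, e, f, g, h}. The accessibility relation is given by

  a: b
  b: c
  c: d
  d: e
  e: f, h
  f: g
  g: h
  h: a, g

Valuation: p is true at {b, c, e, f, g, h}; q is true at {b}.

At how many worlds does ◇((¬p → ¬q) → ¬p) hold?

a: successors {b}; (¬p → ¬q) → ¬p there: b:F. ✗
b: successors {c}; (¬p → ¬q) → ¬p there: c:F. ✗
c: successors {d}; (¬p → ¬q) → ¬p there: d:T. ✓
d: successors {e}; (¬p → ¬q) → ¬p there: e:F. ✗
e: successors {f, h}; (¬p → ¬q) → ¬p there: f:F, h:F. ✗
f: successors {g}; (¬p → ¬q) → ¬p there: g:F. ✗
g: successors {h}; (¬p → ¬q) → ¬p there: h:F. ✗
h: successors {a, g}; (¬p → ¬q) → ¬p there: a:T, g:F. ✓
Satisfying worlds: {c, h}.

2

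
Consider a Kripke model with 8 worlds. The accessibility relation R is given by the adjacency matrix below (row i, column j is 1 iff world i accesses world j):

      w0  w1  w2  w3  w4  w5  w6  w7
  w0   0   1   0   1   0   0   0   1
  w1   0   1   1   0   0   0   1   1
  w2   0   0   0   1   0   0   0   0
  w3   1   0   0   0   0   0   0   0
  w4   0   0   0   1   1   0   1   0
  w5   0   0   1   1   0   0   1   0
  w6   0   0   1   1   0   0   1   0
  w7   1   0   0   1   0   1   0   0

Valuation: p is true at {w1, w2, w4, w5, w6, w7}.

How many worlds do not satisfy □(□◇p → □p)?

6

w0: successors {w1, w3, w7}; □◇p → □p there: w1:T, w3:F, w7:T. ✗
w1: successors {w1, w2, w6, w7}; □◇p → □p there: w1:T, w2:T, w6:T, w7:T. ✓
w2: successors {w3}; □◇p → □p there: w3:F. ✗
w3: successors {w0}; □◇p → □p there: w0:T. ✓
w4: successors {w3, w4, w6}; □◇p → □p there: w3:F, w4:T, w6:T. ✗
w5: successors {w2, w3, w6}; □◇p → □p there: w2:T, w3:F, w6:T. ✗
w6: successors {w2, w3, w6}; □◇p → □p there: w2:T, w3:F, w6:T. ✗
w7: successors {w0, w3, w5}; □◇p → □p there: w0:T, w3:F, w5:T. ✗
Satisfying worlds: {w1, w3}.
So □(□◇p → □p) fails at the other 6 worlds.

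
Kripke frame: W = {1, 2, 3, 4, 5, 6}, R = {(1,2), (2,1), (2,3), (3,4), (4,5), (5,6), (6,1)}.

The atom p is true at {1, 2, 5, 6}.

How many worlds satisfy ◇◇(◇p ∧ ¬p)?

1

1: successors {2}; ◇(◇p ∧ ¬p) there: 2:F. ✗
2: successors {1, 3}; ◇(◇p ∧ ¬p) there: 1:F, 3:T. ✓
3: successors {4}; ◇(◇p ∧ ¬p) there: 4:F. ✗
4: successors {5}; ◇(◇p ∧ ¬p) there: 5:F. ✗
5: successors {6}; ◇(◇p ∧ ¬p) there: 6:F. ✗
6: successors {1}; ◇(◇p ∧ ¬p) there: 1:F. ✗
Satisfying worlds: {2}.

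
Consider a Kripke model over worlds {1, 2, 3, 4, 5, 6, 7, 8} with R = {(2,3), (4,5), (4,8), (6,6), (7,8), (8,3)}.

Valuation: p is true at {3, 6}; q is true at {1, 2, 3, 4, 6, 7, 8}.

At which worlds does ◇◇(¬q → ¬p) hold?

1: no successors, so ◇◇(¬q → ¬p) fails. ✗
2: successors {3}; ◇(¬q → ¬p) there: 3:F. ✗
3: no successors, so ◇◇(¬q → ¬p) fails. ✗
4: successors {5, 8}; ◇(¬q → ¬p) there: 5:F, 8:T. ✓
5: no successors, so ◇◇(¬q → ¬p) fails. ✗
6: successors {6}; ◇(¬q → ¬p) there: 6:T. ✓
7: successors {8}; ◇(¬q → ¬p) there: 8:T. ✓
8: successors {3}; ◇(¬q → ¬p) there: 3:F. ✗

{4, 6, 7}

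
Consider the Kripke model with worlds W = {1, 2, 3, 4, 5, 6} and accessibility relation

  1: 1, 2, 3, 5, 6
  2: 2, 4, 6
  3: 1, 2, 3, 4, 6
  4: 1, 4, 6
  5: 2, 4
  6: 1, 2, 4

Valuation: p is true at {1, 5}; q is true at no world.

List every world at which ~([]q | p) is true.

{2, 3, 4, 6}

1: []q | p is T. ✗
2: []q | p is F. ✓
3: []q | p is F. ✓
4: []q | p is F. ✓
5: []q | p is T. ✗
6: []q | p is F. ✓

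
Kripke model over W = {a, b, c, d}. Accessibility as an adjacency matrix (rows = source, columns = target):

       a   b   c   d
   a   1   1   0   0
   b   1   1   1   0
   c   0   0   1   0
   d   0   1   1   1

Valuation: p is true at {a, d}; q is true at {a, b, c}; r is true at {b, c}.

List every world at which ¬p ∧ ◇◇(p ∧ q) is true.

a: ¬p is F, ◇◇(p ∧ q) is T. ✗
b: ¬p is T, ◇◇(p ∧ q) is T. ✓
c: ¬p is T, ◇◇(p ∧ q) is F. ✗
d: ¬p is F, ◇◇(p ∧ q) is T. ✗

{b}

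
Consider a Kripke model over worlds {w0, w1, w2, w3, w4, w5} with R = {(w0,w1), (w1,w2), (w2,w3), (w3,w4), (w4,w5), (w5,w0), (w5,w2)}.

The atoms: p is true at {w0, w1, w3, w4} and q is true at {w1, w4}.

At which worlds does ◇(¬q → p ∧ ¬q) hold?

{w0, w2, w3, w5}

w0: successors {w1}; ¬q → p ∧ ¬q there: w1:T. ✓
w1: successors {w2}; ¬q → p ∧ ¬q there: w2:F. ✗
w2: successors {w3}; ¬q → p ∧ ¬q there: w3:T. ✓
w3: successors {w4}; ¬q → p ∧ ¬q there: w4:T. ✓
w4: successors {w5}; ¬q → p ∧ ¬q there: w5:F. ✗
w5: successors {w0, w2}; ¬q → p ∧ ¬q there: w0:T, w2:F. ✓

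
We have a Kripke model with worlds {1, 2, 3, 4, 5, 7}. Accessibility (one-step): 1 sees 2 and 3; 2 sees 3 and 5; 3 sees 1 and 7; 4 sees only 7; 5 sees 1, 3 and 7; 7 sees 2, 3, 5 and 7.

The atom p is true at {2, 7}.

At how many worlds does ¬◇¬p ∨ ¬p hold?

4

1: ¬◇¬p is F, ¬p is T. ✓
2: ¬◇¬p is F, ¬p is F. ✗
3: ¬◇¬p is F, ¬p is T. ✓
4: ¬◇¬p is T, ¬p is T. ✓
5: ¬◇¬p is F, ¬p is T. ✓
7: ¬◇¬p is F, ¬p is F. ✗
Satisfying worlds: {1, 3, 4, 5}.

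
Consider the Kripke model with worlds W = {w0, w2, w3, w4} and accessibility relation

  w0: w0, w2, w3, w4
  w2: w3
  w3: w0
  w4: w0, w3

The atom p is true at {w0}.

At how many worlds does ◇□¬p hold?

1

w0: successors {w0, w2, w3, w4}; □¬p there: w0:F, w2:T, w3:F, w4:F. ✓
w2: successors {w3}; □¬p there: w3:F. ✗
w3: successors {w0}; □¬p there: w0:F. ✗
w4: successors {w0, w3}; □¬p there: w0:F, w3:F. ✗
Satisfying worlds: {w0}.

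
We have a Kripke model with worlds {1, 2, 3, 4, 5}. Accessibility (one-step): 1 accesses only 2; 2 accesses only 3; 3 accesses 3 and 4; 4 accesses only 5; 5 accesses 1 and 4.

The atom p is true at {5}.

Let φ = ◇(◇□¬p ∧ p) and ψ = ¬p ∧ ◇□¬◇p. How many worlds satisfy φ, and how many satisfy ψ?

For ◇(◇□¬p ∧ p):
1: successors {2}; ◇□¬p ∧ p there: 2:F. ✗
2: successors {3}; ◇□¬p ∧ p there: 3:F. ✗
3: successors {3, 4}; ◇□¬p ∧ p there: 3:F, 4:F. ✗
4: successors {5}; ◇□¬p ∧ p there: 5:T. ✓
5: successors {1, 4}; ◇□¬p ∧ p there: 1:F, 4:F. ✗
— 1 world.
For ¬p ∧ ◇□¬◇p:
1: ¬p is T, ◇□¬◇p is T. ✓
2: ¬p is T, ◇□¬◇p is F. ✗
3: ¬p is T, ◇□¬◇p is T. ✓
4: ¬p is T, ◇□¬◇p is F. ✗
5: ¬p is F, ◇□¬◇p is T. ✗
— 2 worlds.

1 and 2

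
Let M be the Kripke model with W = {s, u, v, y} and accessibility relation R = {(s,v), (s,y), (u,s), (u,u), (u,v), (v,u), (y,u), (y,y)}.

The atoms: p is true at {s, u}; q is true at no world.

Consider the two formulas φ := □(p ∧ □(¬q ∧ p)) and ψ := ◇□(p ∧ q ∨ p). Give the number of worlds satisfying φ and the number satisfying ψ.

For □(p ∧ □(¬q ∧ p)):
s: successors {v, y}; p ∧ □(¬q ∧ p) there: v:F, y:F. ✗
u: successors {s, u, v}; p ∧ □(¬q ∧ p) there: s:F, u:F, v:F. ✗
v: successors {u}; p ∧ □(¬q ∧ p) there: u:F. ✗
y: successors {u, y}; p ∧ □(¬q ∧ p) there: u:F, y:F. ✗
— 0 worlds.
For ◇□(p ∧ q ∨ p):
s: successors {v, y}; □(p ∧ q ∨ p) there: v:T, y:F. ✓
u: successors {s, u, v}; □(p ∧ q ∨ p) there: s:F, u:F, v:T. ✓
v: successors {u}; □(p ∧ q ∨ p) there: u:F. ✗
y: successors {u, y}; □(p ∧ q ∨ p) there: u:F, y:F. ✗
— 2 worlds.

0 and 2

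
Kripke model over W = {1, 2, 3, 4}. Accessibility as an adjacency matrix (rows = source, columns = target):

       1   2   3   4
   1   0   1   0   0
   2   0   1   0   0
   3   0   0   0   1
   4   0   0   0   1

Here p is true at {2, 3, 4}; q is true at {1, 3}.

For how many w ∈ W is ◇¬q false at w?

0

1: successors {2}; ¬q there: 2:T. ✓
2: successors {2}; ¬q there: 2:T. ✓
3: successors {4}; ¬q there: 4:T. ✓
4: successors {4}; ¬q there: 4:T. ✓
Satisfying worlds: {1, 2, 3, 4}.
So ◇¬q fails at the other 0 worlds.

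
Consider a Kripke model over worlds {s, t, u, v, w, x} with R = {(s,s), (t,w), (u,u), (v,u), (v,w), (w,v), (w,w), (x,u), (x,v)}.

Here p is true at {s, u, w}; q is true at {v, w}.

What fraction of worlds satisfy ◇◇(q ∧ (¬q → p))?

s: successors {s}; ◇(q ∧ (¬q → p)) there: s:F. ✗
t: successors {w}; ◇(q ∧ (¬q → p)) there: w:T. ✓
u: successors {u}; ◇(q ∧ (¬q → p)) there: u:F. ✗
v: successors {u, w}; ◇(q ∧ (¬q → p)) there: u:F, w:T. ✓
w: successors {v, w}; ◇(q ∧ (¬q → p)) there: v:T, w:T. ✓
x: successors {u, v}; ◇(q ∧ (¬q → p)) there: u:F, v:T. ✓
That's 4 of 6 worlds, so 4/6 = 2/3.

2/3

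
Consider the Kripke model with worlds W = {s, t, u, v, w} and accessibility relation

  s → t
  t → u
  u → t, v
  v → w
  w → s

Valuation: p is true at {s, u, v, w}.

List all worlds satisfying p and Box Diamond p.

s: p is T, Box Diamond p is T. ✓
t: p is F, Box Diamond p is T. ✗
u: p is T, Box Diamond p is T. ✓
v: p is T, Box Diamond p is T. ✓
w: p is T, Box Diamond p is F. ✗

{s, u, v}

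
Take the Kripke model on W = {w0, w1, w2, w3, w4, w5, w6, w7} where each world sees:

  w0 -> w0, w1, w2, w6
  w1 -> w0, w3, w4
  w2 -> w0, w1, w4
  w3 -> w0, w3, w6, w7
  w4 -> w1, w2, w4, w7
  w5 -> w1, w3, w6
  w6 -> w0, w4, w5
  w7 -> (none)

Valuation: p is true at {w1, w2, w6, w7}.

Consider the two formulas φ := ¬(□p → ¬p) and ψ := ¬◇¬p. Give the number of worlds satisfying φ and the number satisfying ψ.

1 and 1

For ¬(□p → ¬p):
w0: □p → ¬p is T. ✗
w1: □p → ¬p is T. ✗
w2: □p → ¬p is T. ✗
w3: □p → ¬p is T. ✗
w4: □p → ¬p is T. ✗
w5: □p → ¬p is T. ✗
w6: □p → ¬p is T. ✗
w7: □p → ¬p is F. ✓
— 1 world.
For ¬◇¬p:
w0: ◇¬p is T. ✗
w1: ◇¬p is T. ✗
w2: ◇¬p is T. ✗
w3: ◇¬p is T. ✗
w4: ◇¬p is T. ✗
w5: ◇¬p is T. ✗
w6: ◇¬p is T. ✗
w7: ◇¬p is F. ✓
— 1 world.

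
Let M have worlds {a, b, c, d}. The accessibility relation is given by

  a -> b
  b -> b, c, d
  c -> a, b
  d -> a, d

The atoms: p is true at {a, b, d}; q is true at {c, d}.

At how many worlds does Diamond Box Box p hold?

a: successors {b}; Box Box p there: b:F. ✗
b: successors {b, c, d}; Box Box p there: b:F, c:F, d:T. ✓
c: successors {a, b}; Box Box p there: a:F, b:F. ✗
d: successors {a, d}; Box Box p there: a:F, d:T. ✓
Satisfying worlds: {b, d}.

2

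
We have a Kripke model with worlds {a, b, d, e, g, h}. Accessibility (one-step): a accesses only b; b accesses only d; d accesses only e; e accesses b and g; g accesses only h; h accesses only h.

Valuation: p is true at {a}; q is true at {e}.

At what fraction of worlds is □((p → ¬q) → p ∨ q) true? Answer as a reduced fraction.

1/6

a: successors {b}; (p → ¬q) → p ∨ q there: b:F. ✗
b: successors {d}; (p → ¬q) → p ∨ q there: d:F. ✗
d: successors {e}; (p → ¬q) → p ∨ q there: e:T. ✓
e: successors {b, g}; (p → ¬q) → p ∨ q there: b:F, g:F. ✗
g: successors {h}; (p → ¬q) → p ∨ q there: h:F. ✗
h: successors {h}; (p → ¬q) → p ∨ q there: h:F. ✗
That's 1 of 6 worlds, so 1/6.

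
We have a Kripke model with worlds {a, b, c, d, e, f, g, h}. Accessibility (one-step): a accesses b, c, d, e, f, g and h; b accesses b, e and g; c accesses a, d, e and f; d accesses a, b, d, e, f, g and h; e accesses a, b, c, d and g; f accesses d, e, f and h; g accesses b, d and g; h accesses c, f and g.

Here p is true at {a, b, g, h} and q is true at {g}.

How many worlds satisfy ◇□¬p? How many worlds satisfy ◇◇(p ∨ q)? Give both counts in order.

For ◇□¬p:
a: successors {b, c, d, e, f, g, h}; □¬p there: b:F, c:F, d:F, e:F, f:F, g:F, h:F. ✗
b: successors {b, e, g}; □¬p there: b:F, e:F, g:F. ✗
c: successors {a, d, e, f}; □¬p there: a:F, d:F, e:F, f:F. ✗
d: successors {a, b, d, e, f, g, h}; □¬p there: a:F, b:F, d:F, e:F, f:F, g:F, h:F. ✗
e: successors {a, b, c, d, g}; □¬p there: a:F, b:F, c:F, d:F, g:F. ✗
f: successors {d, e, f, h}; □¬p there: d:F, e:F, f:F, h:F. ✗
g: successors {b, d, g}; □¬p there: b:F, d:F, g:F. ✗
h: successors {c, f, g}; □¬p there: c:F, f:F, g:F. ✗
— 0 worlds.
For ◇◇(p ∨ q):
a: successors {b, c, d, e, f, g, h}; ◇(p ∨ q) there: b:T, c:T, d:T, e:T, f:T, g:T, h:T. ✓
b: successors {b, e, g}; ◇(p ∨ q) there: b:T, e:T, g:T. ✓
c: successors {a, d, e, f}; ◇(p ∨ q) there: a:T, d:T, e:T, f:T. ✓
d: successors {a, b, d, e, f, g, h}; ◇(p ∨ q) there: a:T, b:T, d:T, e:T, f:T, g:T, h:T. ✓
e: successors {a, b, c, d, g}; ◇(p ∨ q) there: a:T, b:T, c:T, d:T, g:T. ✓
f: successors {d, e, f, h}; ◇(p ∨ q) there: d:T, e:T, f:T, h:T. ✓
g: successors {b, d, g}; ◇(p ∨ q) there: b:T, d:T, g:T. ✓
h: successors {c, f, g}; ◇(p ∨ q) there: c:T, f:T, g:T. ✓
— 8 worlds.

0 and 8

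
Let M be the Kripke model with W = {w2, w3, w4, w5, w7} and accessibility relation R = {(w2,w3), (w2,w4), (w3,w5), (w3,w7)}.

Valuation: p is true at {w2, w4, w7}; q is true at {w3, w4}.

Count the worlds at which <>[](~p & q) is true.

2

w2: successors {w3, w4}; [](~p & q) there: w3:F, w4:T. ✓
w3: successors {w5, w7}; [](~p & q) there: w5:T, w7:T. ✓
w4: no successors, so <>[](~p & q) fails. ✗
w5: no successors, so <>[](~p & q) fails. ✗
w7: no successors, so <>[](~p & q) fails. ✗
Satisfying worlds: {w2, w3}.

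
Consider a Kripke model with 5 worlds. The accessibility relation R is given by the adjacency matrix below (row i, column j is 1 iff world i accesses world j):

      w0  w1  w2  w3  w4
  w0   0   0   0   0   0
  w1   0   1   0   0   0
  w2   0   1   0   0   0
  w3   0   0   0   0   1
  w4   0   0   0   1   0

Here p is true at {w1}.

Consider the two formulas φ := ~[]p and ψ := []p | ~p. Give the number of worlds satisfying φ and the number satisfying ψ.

2 and 5

For ~[]p:
w0: []p is T. ✗
w1: []p is T. ✗
w2: []p is T. ✗
w3: []p is F. ✓
w4: []p is F. ✓
— 2 worlds.
For []p | ~p:
w0: []p is T, ~p is T. ✓
w1: []p is T, ~p is F. ✓
w2: []p is T, ~p is T. ✓
w3: []p is F, ~p is T. ✓
w4: []p is F, ~p is T. ✓
— 5 worlds.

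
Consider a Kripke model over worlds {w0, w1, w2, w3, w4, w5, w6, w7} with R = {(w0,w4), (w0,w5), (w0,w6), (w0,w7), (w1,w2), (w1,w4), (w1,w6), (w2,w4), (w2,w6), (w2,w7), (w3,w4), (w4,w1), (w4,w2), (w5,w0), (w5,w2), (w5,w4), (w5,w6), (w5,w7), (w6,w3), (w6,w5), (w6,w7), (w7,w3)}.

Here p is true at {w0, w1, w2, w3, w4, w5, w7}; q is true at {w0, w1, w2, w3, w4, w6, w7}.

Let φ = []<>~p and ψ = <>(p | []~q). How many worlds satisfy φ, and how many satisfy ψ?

For []<>~p:
w0: successors {w4, w5, w6, w7}; <>~p there: w4:F, w5:T, w6:F, w7:F. ✗
w1: successors {w2, w4, w6}; <>~p there: w2:T, w4:F, w6:F. ✗
w2: successors {w4, w6, w7}; <>~p there: w4:F, w6:F, w7:F. ✗
w3: successors {w4}; <>~p there: w4:F. ✗
w4: successors {w1, w2}; <>~p there: w1:T, w2:T. ✓
w5: successors {w0, w2, w4, w6, w7}; <>~p there: w0:T, w2:T, w4:F, w6:F, w7:F. ✗
w6: successors {w3, w5, w7}; <>~p there: w3:F, w5:T, w7:F. ✗
w7: successors {w3}; <>~p there: w3:F. ✗
— 1 world.
For <>(p | []~q):
w0: successors {w4, w5, w6, w7}; p | []~q there: w4:T, w5:T, w6:F, w7:T. ✓
w1: successors {w2, w4, w6}; p | []~q there: w2:T, w4:T, w6:F. ✓
w2: successors {w4, w6, w7}; p | []~q there: w4:T, w6:F, w7:T. ✓
w3: successors {w4}; p | []~q there: w4:T. ✓
w4: successors {w1, w2}; p | []~q there: w1:T, w2:T. ✓
w5: successors {w0, w2, w4, w6, w7}; p | []~q there: w0:T, w2:T, w4:T, w6:F, w7:T. ✓
w6: successors {w3, w5, w7}; p | []~q there: w3:T, w5:T, w7:T. ✓
w7: successors {w3}; p | []~q there: w3:T. ✓
— 8 worlds.

1 and 8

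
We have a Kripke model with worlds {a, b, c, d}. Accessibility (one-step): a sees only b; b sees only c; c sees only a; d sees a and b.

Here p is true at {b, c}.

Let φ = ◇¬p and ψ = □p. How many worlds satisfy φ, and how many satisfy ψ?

2 and 2

For ◇¬p:
a: successors {b}; ¬p there: b:F. ✗
b: successors {c}; ¬p there: c:F. ✗
c: successors {a}; ¬p there: a:T. ✓
d: successors {a, b}; ¬p there: a:T, b:F. ✓
— 2 worlds.
For □p:
a: successors {b}; p there: b:T. ✓
b: successors {c}; p there: c:T. ✓
c: successors {a}; p there: a:F. ✗
d: successors {a, b}; p there: a:F, b:T. ✗
— 2 worlds.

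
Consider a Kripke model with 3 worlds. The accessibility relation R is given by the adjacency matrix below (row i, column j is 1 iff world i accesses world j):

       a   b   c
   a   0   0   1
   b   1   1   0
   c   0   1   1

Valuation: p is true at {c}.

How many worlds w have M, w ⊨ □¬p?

a: successors {c}; ¬p there: c:F. ✗
b: successors {a, b}; ¬p there: a:T, b:T. ✓
c: successors {b, c}; ¬p there: b:T, c:F. ✗
Satisfying worlds: {b}.

1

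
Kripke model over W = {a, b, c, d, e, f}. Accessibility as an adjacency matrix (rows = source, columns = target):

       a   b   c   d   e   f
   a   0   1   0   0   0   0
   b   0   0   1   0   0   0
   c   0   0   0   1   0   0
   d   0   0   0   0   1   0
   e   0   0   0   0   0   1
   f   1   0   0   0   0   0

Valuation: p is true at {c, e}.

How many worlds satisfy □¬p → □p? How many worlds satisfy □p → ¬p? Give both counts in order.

2 and 6

For □¬p → □p:
a: □¬p is T, □p is F. ✗
b: □¬p is F, □p is T. ✓
c: □¬p is T, □p is F. ✗
d: □¬p is F, □p is T. ✓
e: □¬p is T, □p is F. ✗
f: □¬p is T, □p is F. ✗
— 2 worlds.
For □p → ¬p:
a: □p is F, ¬p is T. ✓
b: □p is T, ¬p is T. ✓
c: □p is F, ¬p is F. ✓
d: □p is T, ¬p is T. ✓
e: □p is F, ¬p is F. ✓
f: □p is F, ¬p is T. ✓
— 6 worlds.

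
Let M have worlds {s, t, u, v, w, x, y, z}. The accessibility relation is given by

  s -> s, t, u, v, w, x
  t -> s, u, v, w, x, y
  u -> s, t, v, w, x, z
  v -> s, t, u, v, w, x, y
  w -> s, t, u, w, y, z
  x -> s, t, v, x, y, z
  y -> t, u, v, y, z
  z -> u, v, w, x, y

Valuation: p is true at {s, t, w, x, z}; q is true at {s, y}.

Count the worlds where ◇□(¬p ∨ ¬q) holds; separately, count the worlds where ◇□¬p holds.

7 and 0

For ◇□(¬p ∨ ¬q):
s: successors {s, t, u, v, w, x}; □(¬p ∨ ¬q) there: s:F, t:F, u:F, v:F, w:F, x:F. ✗
t: successors {s, u, v, w, x, y}; □(¬p ∨ ¬q) there: s:F, u:F, v:F, w:F, x:F, y:T. ✓
u: successors {s, t, v, w, x, z}; □(¬p ∨ ¬q) there: s:F, t:F, v:F, w:F, x:F, z:T. ✓
v: successors {s, t, u, v, w, x, y}; □(¬p ∨ ¬q) there: s:F, t:F, u:F, v:F, w:F, x:F, y:T. ✓
w: successors {s, t, u, w, y, z}; □(¬p ∨ ¬q) there: s:F, t:F, u:F, w:F, y:T, z:T. ✓
x: successors {s, t, v, x, y, z}; □(¬p ∨ ¬q) there: s:F, t:F, v:F, x:F, y:T, z:T. ✓
y: successors {t, u, v, y, z}; □(¬p ∨ ¬q) there: t:F, u:F, v:F, y:T, z:T. ✓
z: successors {u, v, w, x, y}; □(¬p ∨ ¬q) there: u:F, v:F, w:F, x:F, y:T. ✓
— 7 worlds.
For ◇□¬p:
s: successors {s, t, u, v, w, x}; □¬p there: s:F, t:F, u:F, v:F, w:F, x:F. ✗
t: successors {s, u, v, w, x, y}; □¬p there: s:F, u:F, v:F, w:F, x:F, y:F. ✗
u: successors {s, t, v, w, x, z}; □¬p there: s:F, t:F, v:F, w:F, x:F, z:F. ✗
v: successors {s, t, u, v, w, x, y}; □¬p there: s:F, t:F, u:F, v:F, w:F, x:F, y:F. ✗
w: successors {s, t, u, w, y, z}; □¬p there: s:F, t:F, u:F, w:F, y:F, z:F. ✗
x: successors {s, t, v, x, y, z}; □¬p there: s:F, t:F, v:F, x:F, y:F, z:F. ✗
y: successors {t, u, v, y, z}; □¬p there: t:F, u:F, v:F, y:F, z:F. ✗
z: successors {u, v, w, x, y}; □¬p there: u:F, v:F, w:F, x:F, y:F. ✗
— 0 worlds.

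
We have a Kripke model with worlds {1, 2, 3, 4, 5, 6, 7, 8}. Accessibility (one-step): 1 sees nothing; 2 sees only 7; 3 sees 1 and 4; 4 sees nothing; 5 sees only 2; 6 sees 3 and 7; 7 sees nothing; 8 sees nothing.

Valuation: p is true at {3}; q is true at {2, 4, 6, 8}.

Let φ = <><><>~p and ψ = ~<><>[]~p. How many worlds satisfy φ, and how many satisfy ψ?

0 and 6

For <><><>~p:
1: no successors, so <><><>~p fails. ✗
2: successors {7}; <><>~p there: 7:F. ✗
3: successors {1, 4}; <><>~p there: 1:F, 4:F. ✗
4: no successors, so <><><>~p fails. ✗
5: successors {2}; <><>~p there: 2:F. ✗
6: successors {3, 7}; <><>~p there: 3:F, 7:F. ✗
7: no successors, so <><><>~p fails. ✗
8: no successors, so <><><>~p fails. ✗
— 0 worlds.
For ~<><>[]~p:
1: <><>[]~p is F. ✓
2: <><>[]~p is F. ✓
3: <><>[]~p is F. ✓
4: <><>[]~p is F. ✓
5: <><>[]~p is T. ✗
6: <><>[]~p is T. ✗
7: <><>[]~p is F. ✓
8: <><>[]~p is F. ✓
— 6 worlds.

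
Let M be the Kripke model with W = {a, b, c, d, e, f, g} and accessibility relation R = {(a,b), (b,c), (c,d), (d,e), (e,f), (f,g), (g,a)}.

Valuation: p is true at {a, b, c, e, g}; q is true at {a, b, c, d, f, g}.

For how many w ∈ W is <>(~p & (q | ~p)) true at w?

2

a: successors {b}; ~p & (q | ~p) there: b:F. ✗
b: successors {c}; ~p & (q | ~p) there: c:F. ✗
c: successors {d}; ~p & (q | ~p) there: d:T. ✓
d: successors {e}; ~p & (q | ~p) there: e:F. ✗
e: successors {f}; ~p & (q | ~p) there: f:T. ✓
f: successors {g}; ~p & (q | ~p) there: g:F. ✗
g: successors {a}; ~p & (q | ~p) there: a:F. ✗
Satisfying worlds: {c, e}.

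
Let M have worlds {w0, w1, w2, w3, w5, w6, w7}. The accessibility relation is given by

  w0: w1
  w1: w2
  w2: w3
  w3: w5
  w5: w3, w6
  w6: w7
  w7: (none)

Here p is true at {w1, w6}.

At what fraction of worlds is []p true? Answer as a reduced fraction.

2/7

w0: successors {w1}; p there: w1:T. ✓
w1: successors {w2}; p there: w2:F. ✗
w2: successors {w3}; p there: w3:F. ✗
w3: successors {w5}; p there: w5:F. ✗
w5: successors {w3, w6}; p there: w3:F, w6:T. ✗
w6: successors {w7}; p there: w7:F. ✗
w7: no successors, so []p holds vacuously. ✓
That's 2 of 7 worlds, so 2/7.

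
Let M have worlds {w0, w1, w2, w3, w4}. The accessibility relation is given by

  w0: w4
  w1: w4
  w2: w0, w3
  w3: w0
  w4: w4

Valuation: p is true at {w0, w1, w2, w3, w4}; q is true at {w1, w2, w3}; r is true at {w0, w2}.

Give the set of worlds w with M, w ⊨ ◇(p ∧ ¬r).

w0: successors {w4}; p ∧ ¬r there: w4:T. ✓
w1: successors {w4}; p ∧ ¬r there: w4:T. ✓
w2: successors {w0, w3}; p ∧ ¬r there: w0:F, w3:T. ✓
w3: successors {w0}; p ∧ ¬r there: w0:F. ✗
w4: successors {w4}; p ∧ ¬r there: w4:T. ✓

{w0, w1, w2, w4}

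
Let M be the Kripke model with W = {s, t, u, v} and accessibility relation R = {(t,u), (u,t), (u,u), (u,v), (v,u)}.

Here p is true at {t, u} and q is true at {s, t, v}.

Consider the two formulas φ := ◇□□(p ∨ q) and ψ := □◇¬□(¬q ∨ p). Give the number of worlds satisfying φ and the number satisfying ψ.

3 and 4

For ◇□□(p ∨ q):
s: no successors, so ◇□□(p ∨ q) fails. ✗
t: successors {u}; □□(p ∨ q) there: u:T. ✓
u: successors {t, u, v}; □□(p ∨ q) there: t:T, u:T, v:T. ✓
v: successors {u}; □□(p ∨ q) there: u:T. ✓
— 3 worlds.
For □◇¬□(¬q ∨ p):
s: no successors, so □◇¬□(¬q ∨ p) holds vacuously. ✓
t: successors {u}; ◇¬□(¬q ∨ p) there: u:T. ✓
u: successors {t, u, v}; ◇¬□(¬q ∨ p) there: t:T, u:T, v:T. ✓
v: successors {u}; ◇¬□(¬q ∨ p) there: u:T. ✓
— 4 worlds.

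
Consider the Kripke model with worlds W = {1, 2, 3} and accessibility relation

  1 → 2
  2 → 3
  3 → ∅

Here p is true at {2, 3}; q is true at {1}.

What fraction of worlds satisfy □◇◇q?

1: successors {2}; ◇◇q there: 2:F. ✗
2: successors {3}; ◇◇q there: 3:F. ✗
3: no successors, so □◇◇q holds vacuously. ✓
That's 1 of 3 worlds, so 1/3.

1/3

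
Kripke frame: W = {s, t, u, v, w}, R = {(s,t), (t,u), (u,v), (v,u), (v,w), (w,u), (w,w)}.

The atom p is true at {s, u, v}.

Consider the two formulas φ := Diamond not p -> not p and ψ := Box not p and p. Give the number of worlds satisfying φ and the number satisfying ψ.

3 and 1

For Diamond not p -> not p:
s: Diamond not p is T, not p is F. ✗
t: Diamond not p is F, not p is T. ✓
u: Diamond not p is F, not p is F. ✓
v: Diamond not p is T, not p is F. ✗
w: Diamond not p is T, not p is T. ✓
— 3 worlds.
For Box not p and p:
s: Box not p is T, p is T. ✓
t: Box not p is F, p is F. ✗
u: Box not p is F, p is T. ✗
v: Box not p is F, p is T. ✗
w: Box not p is F, p is F. ✗
— 1 world.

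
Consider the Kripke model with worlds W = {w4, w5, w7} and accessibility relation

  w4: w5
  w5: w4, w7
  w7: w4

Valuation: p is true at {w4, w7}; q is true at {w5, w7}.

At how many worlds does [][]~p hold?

w4: successors {w5}; []~p there: w5:F. ✗
w5: successors {w4, w7}; []~p there: w4:T, w7:F. ✗
w7: successors {w4}; []~p there: w4:T. ✓
Satisfying worlds: {w7}.

1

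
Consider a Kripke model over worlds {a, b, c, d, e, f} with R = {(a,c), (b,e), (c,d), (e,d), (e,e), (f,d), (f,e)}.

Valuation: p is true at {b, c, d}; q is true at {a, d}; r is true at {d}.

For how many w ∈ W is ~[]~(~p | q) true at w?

4

a: []~(~p | q) is T. ✗
b: []~(~p | q) is F. ✓
c: []~(~p | q) is F. ✓
d: []~(~p | q) is T. ✗
e: []~(~p | q) is F. ✓
f: []~(~p | q) is F. ✓
Satisfying worlds: {b, c, e, f}.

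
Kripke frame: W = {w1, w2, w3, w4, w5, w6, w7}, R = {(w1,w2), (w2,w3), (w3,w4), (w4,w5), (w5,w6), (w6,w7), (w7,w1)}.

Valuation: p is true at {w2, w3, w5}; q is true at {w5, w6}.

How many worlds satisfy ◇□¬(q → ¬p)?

w1: successors {w2}; □¬(q → ¬p) there: w2:F. ✗
w2: successors {w3}; □¬(q → ¬p) there: w3:F. ✗
w3: successors {w4}; □¬(q → ¬p) there: w4:T. ✓
w4: successors {w5}; □¬(q → ¬p) there: w5:F. ✗
w5: successors {w6}; □¬(q → ¬p) there: w6:F. ✗
w6: successors {w7}; □¬(q → ¬p) there: w7:F. ✗
w7: successors {w1}; □¬(q → ¬p) there: w1:F. ✗
Satisfying worlds: {w3}.

1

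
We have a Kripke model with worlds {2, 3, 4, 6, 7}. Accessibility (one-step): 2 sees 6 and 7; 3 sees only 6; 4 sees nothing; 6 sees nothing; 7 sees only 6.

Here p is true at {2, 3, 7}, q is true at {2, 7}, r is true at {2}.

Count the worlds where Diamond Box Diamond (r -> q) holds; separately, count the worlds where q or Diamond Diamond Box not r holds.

3 and 2

For Diamond Box Diamond (r -> q):
2: successors {6, 7}; Box Diamond (r -> q) there: 6:T, 7:F. ✓
3: successors {6}; Box Diamond (r -> q) there: 6:T. ✓
4: no successors, so Diamond Box Diamond (r -> q) fails. ✗
6: no successors, so Diamond Box Diamond (r -> q) fails. ✗
7: successors {6}; Box Diamond (r -> q) there: 6:T. ✓
— 3 worlds.
For q or Diamond Diamond Box not r:
2: q is T, Diamond Diamond Box not r is T. ✓
3: q is F, Diamond Diamond Box not r is F. ✗
4: q is F, Diamond Diamond Box not r is F. ✗
6: q is F, Diamond Diamond Box not r is F. ✗
7: q is T, Diamond Diamond Box not r is F. ✓
— 2 worlds.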